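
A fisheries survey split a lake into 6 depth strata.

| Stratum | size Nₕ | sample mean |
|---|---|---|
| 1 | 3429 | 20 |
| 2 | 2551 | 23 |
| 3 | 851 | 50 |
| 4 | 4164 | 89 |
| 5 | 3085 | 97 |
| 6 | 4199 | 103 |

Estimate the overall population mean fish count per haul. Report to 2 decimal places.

N = 18279; weights Wₕ = Nₕ/N = (0.1876, 0.1396, 0.0466, 0.2278, 0.1688, 0.2297).
x̄_st = Σ Wₕ·x̄ₕ = 0.1876·20 + 0.1396·23 + 0.0466·50 + 0.2278·89 + 0.1688·97 + 0.2297·103 ≈ 69.5958...
→ 69.60.

69.60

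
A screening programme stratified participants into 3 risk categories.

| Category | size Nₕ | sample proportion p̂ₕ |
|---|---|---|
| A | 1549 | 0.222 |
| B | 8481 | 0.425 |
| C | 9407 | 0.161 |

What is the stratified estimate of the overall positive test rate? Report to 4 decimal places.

0.2811

Wₕ = Nₕ/N with N = 19437: 0.0797, 0.4363, 0.4840.
p̂_st = 0.0797·0.222 + 0.4363·0.425 + 0.4840·0.161 ≈ 0.281053... → 0.2811.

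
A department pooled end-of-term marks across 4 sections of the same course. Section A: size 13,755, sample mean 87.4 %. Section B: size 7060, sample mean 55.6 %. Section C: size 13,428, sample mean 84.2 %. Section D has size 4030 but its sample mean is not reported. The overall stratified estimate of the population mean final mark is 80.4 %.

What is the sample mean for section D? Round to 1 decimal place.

87.3

N = 13755 + 7060 + 13428 + 4030 = 38273.
Overall total = μ·N = 80.4·38273 = 3077149.2.
Subtract the known strata: 13755·87.4 + 7060·55.6 + 13428·84.2 = 2725360.6.
Remaining total for section D: 3077149.2 − 2725360.6 = 351788.6.
Divide by its size: 351788.6 / 4030 = 87.292... → 87.3.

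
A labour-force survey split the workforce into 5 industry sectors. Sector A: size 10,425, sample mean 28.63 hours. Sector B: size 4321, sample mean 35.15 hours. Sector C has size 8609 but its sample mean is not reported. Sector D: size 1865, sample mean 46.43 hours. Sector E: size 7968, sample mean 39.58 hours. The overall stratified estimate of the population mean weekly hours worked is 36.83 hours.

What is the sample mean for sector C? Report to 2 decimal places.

42.98

Σ Nₕx̄ₕ = N·μ, so 8609·x̄_C = 33188·36.83 − (10425·28.63 + 4321·35.15 + 1865·46.43 + 7968·39.58).
= 1222314.04 − 852316.29 = 369997.75.
x̄_C = 369997.75 / 8609 = 42.9780... → 42.98.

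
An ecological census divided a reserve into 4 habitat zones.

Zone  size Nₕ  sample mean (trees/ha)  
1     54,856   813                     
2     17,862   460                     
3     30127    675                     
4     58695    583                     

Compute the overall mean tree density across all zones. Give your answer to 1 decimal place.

N = 54856 + 17862 + 30127 + 58695 = 161540.
Weight each subgroup mean by Nₕ/N and sum.
Σ Nₕx̄ₕ = 54856·813 + 17862·460 + 30127·675 + 58695·583 = 44597928 + 8216520 + 20335725 + 34219185 = 107369358.
Divide by N: 107369358 / 161540 = 664.661... → 664.7.

664.7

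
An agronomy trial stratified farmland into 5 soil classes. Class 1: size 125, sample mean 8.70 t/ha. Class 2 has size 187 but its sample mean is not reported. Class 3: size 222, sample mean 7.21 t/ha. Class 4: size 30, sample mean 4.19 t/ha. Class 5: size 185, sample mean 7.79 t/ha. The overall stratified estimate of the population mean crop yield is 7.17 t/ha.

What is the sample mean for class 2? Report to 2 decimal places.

5.96

Σ Nₕx̄ₕ = N·μ, so 187·x̄_2 = 749·7.17 − (125·8.70 + 222·7.21 + 30·4.19 + 185·7.79).
= 5370.33 − 4254.97 = 1115.36.
x̄_2 = 1115.36 / 187 = 5.9645... → 5.96.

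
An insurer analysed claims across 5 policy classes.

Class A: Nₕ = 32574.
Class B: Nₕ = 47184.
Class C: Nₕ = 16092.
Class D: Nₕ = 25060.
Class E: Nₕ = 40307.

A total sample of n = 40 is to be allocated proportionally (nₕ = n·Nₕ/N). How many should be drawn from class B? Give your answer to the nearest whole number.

12

N = 32574 + 47184 + 16092 + 25060 + 40307 = 161217.
n_B = 40·47184/161217 = 11.707... → 12.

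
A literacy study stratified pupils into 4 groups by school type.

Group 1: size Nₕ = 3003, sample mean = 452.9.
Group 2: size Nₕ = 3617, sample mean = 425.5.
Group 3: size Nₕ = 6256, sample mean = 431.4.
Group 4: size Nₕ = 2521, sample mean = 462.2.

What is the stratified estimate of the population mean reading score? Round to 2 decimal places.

439.25

x̄_st = (Σ Nₕx̄ₕ) / (Σ Nₕ) = (3003·452.9 + 3617·425.5 + 6256·431.4 + 2521·462.2) / 15397
= 6763136.8 / 15397 = 439.2503... → 439.25.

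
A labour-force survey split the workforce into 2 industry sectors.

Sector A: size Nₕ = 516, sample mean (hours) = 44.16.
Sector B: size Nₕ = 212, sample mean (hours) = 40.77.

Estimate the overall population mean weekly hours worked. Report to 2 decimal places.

43.17

N = 516 + 212 = 728.
The stratified mean weights each stratum mean by its population share Nₕ/N.
Σ Nₕx̄ₕ = 516·44.16 + 212·40.77 = 22786.56 + 8643.24 = 31429.8.
Divide by N: 31429.8 / 728 = 43.1728... → 43.17.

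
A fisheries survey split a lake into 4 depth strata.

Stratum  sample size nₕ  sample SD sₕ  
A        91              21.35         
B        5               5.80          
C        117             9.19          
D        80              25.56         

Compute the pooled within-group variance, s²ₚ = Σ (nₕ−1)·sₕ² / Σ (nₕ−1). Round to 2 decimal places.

Degrees of freedom: 90 + 4 + 116 + 79 = 289.
Σ(nₕ−1)sₕ² = 90·455.8225 + 4·33.64 + 116·84.4561 + 79·653.3136 = 102567.267.
s²ₚ = 102567.267 / 289 = 354.9040... → 354.90.

354.90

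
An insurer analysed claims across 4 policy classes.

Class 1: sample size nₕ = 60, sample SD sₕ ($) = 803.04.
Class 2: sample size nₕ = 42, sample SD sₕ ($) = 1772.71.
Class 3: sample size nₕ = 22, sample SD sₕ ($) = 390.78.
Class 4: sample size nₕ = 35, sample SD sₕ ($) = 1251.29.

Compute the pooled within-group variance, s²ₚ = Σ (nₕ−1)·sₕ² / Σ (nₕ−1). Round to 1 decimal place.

1: (60−1)·803.04² = 59·644873.2416 = 38047521.2544
2: (42−1)·1772.71² = 41·3142500.7441 = 128842530.5081
3: (22−1)·390.78² = 21·152709.0084 = 3206889.1764
4: (35−1)·1251.29² = 34·1565726.6641 = 53234706.5794
Numerator = 223331647.5183; denominator = Σ(nₕ−1) = 155.
s²ₚ = 223331647.5183/155 = 1440849.339... → 1440849.3.

1440849.3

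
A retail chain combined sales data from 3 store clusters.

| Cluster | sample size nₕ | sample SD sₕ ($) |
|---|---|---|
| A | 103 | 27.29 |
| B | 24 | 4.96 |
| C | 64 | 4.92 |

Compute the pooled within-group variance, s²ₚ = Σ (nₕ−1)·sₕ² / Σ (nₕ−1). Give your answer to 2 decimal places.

Degrees of freedom: 102 + 23 + 63 = 188.
Σ(nₕ−1)sₕ² = 102·744.7441 + 23·24.6016 + 63·24.2064 = 78054.7382.
s²ₚ = 78054.7382 / 188 = 415.1848... → 415.18.

415.18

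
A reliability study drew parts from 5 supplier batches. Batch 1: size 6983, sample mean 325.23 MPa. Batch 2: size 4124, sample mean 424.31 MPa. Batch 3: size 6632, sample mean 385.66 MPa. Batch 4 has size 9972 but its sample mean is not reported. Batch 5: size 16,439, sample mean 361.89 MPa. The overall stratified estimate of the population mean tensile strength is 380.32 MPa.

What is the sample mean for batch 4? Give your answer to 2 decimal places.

427.54

N = 6983 + 4124 + 6632 + 9972 + 16439 = 44150.
Overall total = μ·N = 380.32·44150 = 16791128.
Subtract the known strata: 6983·325.23 + 4124·424.31 + 6632·385.66 + 16439·361.89 = 12527742.36.
Remaining total for batch 4: 16791128 − 12527742.36 = 4263385.64.
Divide by its size: 4263385.64 / 9972 = 427.5357... → 427.54.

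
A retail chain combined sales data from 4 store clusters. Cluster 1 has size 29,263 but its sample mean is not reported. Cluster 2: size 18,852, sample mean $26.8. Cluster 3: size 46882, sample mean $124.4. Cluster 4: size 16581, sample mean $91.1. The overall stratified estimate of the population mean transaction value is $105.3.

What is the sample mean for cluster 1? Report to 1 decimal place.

Σ Nₕx̄ₕ = N·μ, so 29263·x̄_1 = 111578·105.3 − (18852·26.8 + 46882·124.4 + 16581·91.1).
= 11749163.4 − 7847883.5 = 3901279.9.
x̄_1 = 3901279.9 / 29263 = 133.318... → 133.3.

133.3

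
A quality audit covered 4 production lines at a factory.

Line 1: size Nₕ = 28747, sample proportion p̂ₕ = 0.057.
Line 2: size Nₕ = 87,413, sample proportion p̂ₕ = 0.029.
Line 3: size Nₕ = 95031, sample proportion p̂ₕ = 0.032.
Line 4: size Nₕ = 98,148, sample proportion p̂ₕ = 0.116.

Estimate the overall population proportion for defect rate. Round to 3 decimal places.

N = 28747 + 87413 + 95031 + 98148 = 309339.
Overall proportion = Σ (Nₕ/N)·p̂ₕ.
Σ Nₕp̂ₕ = 1638.579 + 2534.977 + 3040.992 + 11385.168 = 18599.716.
18599.716 / 309339 = 0.06013... → 0.060.

0.060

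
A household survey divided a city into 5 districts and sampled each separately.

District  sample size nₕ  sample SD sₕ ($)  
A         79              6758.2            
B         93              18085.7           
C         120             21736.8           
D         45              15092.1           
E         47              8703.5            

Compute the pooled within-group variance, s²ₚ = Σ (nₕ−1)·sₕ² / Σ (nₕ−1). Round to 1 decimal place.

272790618.9

A: (79−1)·6758.2² = 78·45673267.24 = 3562514844.72
B: (93−1)·18085.7² = 92·327092544.49 = 30092514093.08
C: (120−1)·21736.8² = 119·472488474.24 = 56226128434.56
D: (45−1)·15092.1² = 44·227771482.41 = 10021945226.04
E: (47−1)·8703.5² = 46·75750912.25 = 3484541963.5
Numerator = 103387644561.9; denominator = Σ(nₕ−1) = 379.
s²ₚ = 103387644561.9/379 = 272790618.897... → 272790618.9.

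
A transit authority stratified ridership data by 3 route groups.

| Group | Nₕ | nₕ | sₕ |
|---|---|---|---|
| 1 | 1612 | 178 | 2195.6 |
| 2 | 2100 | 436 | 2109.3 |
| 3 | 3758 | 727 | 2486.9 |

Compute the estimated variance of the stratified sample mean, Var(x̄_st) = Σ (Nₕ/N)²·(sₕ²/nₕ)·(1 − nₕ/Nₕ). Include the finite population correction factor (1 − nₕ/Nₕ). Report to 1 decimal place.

3497.5

N = 7470. Term for each stratum: Wₕ²sₕ²/nₕ·(1−nₕ/Nₕ).
Var(x̄_st) = 1121.9136 + 639.0306 + 1736.5358 = 3497.4800 → 3497.5.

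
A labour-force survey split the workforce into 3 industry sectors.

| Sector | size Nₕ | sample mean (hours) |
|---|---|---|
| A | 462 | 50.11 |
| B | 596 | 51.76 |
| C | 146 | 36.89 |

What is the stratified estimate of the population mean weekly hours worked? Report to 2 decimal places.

N = 462 + 596 + 146 = 1204.
Weight each subgroup mean by Nₕ/N and sum.
Σ Nₕx̄ₕ = 462·50.11 + 596·51.76 + 146·36.89 = 23150.82 + 30848.96 + 5385.94 = 59385.72.
Divide by N: 59385.72 / 1204 = 49.3237... → 49.32.

49.32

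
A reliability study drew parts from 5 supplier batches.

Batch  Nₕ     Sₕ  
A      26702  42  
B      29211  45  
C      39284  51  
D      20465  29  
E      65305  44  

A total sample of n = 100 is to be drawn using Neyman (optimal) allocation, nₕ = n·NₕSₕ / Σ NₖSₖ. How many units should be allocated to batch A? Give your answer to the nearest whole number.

Σ NₕSₕ = 26702·42 + 29211·45 + 39284·51 + 20465·29 + 65305·44 = 7906368.
Share for A: 1121484/7906368 = 0.14185.
n_A = 100 × 0.14185 = 14.185... → 14.

14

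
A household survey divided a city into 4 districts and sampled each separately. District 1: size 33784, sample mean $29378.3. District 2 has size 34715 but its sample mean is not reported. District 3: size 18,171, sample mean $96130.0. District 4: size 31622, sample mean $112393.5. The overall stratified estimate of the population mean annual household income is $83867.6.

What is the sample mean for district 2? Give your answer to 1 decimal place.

104492.7

N = 33784 + 34715 + 18171 + 31622 = 118292.
Overall total = μ·N = 83867.6·118292 = 9920866139.2.
Subtract the known strata: 33784·29378.3 + 18171·96130.0 + 31622·112393.5 = 6293401974.2.
Remaining total for district 2: 9920866139.2 − 6293401974.2 = 3627464165.
Divide by its size: 3627464165 / 34715 = 104492.702... → 104492.7.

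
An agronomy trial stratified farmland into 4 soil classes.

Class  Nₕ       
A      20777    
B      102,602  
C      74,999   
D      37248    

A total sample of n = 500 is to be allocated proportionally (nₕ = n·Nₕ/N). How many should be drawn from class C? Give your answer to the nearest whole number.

N = 20777 + 102602 + 74999 + 37248 = 235626.
n_C = 500·74999/235626 = 159.148... → 159.

159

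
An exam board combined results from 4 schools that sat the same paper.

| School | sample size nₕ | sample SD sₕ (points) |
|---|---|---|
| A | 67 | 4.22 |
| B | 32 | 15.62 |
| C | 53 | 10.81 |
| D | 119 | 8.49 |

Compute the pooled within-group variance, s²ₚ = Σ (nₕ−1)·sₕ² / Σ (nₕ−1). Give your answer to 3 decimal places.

87.344

A: (67−1)·4.22² = 66·17.8084 = 1175.3544
B: (32−1)·15.62² = 31·243.9844 = 7563.5164
C: (53−1)·10.81² = 52·116.8561 = 6076.5172
D: (119−1)·8.49² = 118·72.0801 = 8505.4518
Numerator = 23320.8398; denominator = Σ(nₕ−1) = 267.
s²ₚ = 23320.8398/267 = 87.34397... → 87.344.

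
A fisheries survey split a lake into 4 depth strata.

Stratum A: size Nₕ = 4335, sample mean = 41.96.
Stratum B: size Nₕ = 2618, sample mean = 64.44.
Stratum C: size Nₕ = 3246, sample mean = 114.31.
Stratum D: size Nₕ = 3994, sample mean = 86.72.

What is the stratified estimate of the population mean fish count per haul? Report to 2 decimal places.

75.25

N = 14193; weights Wₕ = Nₕ/N = (0.3054, 0.1845, 0.2287, 0.2814).
x̄_st = Σ Wₕ·x̄ₕ = 0.3054·41.96 + 0.1845·64.44 + 0.2287·114.31 + 0.2814·86.72 ≈ 75.2491...
→ 75.25.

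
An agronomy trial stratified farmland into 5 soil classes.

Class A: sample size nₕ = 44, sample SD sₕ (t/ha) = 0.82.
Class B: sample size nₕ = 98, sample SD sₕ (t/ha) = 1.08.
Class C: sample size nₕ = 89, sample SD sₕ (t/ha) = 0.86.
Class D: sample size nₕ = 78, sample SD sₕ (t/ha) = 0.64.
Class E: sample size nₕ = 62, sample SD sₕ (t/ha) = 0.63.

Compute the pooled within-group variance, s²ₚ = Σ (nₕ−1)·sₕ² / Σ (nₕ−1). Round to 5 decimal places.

A: (44−1)·0.82² = 43·0.6724 = 28.9132
B: (98−1)·1.08² = 97·1.1664 = 113.1408
C: (89−1)·0.86² = 88·0.7396 = 65.0848
D: (78−1)·0.64² = 77·0.4096 = 31.5392
E: (62−1)·0.63² = 61·0.3969 = 24.2109
Numerator = 262.8889; denominator = Σ(nₕ−1) = 366.
s²ₚ = 262.8889/366 = 0.7182757... → 0.71828.

0.71828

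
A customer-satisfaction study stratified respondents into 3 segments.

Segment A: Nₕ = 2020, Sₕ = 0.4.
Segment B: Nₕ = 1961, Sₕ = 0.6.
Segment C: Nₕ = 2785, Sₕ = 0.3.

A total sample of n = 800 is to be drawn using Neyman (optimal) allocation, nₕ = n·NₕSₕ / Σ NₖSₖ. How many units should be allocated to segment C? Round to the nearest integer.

A: NₕSₕ = 2020·0.4 = 808
B: NₕSₕ = 1961·0.6 = 1176.6
C: NₕSₕ = 2785·0.3 = 835.5
Σ NₕSₕ = 2820.1.
n_C = 800·835.5/2820.1 = 237.013... → 237.

237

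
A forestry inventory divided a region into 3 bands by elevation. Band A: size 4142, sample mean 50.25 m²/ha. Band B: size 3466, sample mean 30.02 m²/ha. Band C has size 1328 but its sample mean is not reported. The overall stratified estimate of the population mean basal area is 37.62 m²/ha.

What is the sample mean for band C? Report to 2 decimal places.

N = 4142 + 3466 + 1328 = 8936.
Overall total = μ·N = 37.62·8936 = 336172.32.
Subtract the known strata: 4142·50.25 + 3466·30.02 = 312184.82.
Remaining total for band C: 336172.32 − 312184.82 = 23987.5.
Divide by its size: 23987.5 / 1328 = 18.0629... → 18.06.

18.06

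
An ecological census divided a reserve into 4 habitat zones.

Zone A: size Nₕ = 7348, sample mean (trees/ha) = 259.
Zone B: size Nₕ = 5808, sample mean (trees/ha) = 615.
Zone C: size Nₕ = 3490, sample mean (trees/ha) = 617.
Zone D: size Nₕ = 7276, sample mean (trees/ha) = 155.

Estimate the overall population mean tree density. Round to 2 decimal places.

N = 7348 + 5808 + 3490 + 7276 = 23922.
Weight each subgroup mean by Nₕ/N and sum.
Σ Nₕx̄ₕ = 7348·259 + 5808·615 + 3490·617 + 7276·155 = 1903132 + 3571920 + 2153330 + 1127780 = 8756162.
Divide by N: 8756162 / 23922 = 366.0297... → 366.03.

366.03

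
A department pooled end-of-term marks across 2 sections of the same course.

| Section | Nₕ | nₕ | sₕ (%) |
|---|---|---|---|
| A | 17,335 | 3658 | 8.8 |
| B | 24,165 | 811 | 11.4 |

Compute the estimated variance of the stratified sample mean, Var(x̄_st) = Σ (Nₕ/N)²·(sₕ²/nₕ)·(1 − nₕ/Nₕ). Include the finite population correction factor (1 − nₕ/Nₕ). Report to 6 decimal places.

N = 41500; Wₕ = Nₕ/N.
section A: (17335/41500)²·8.8²/3658·(1 − 3658/17335) = 0.002914340
section B: (24165/41500)²·11.4²/811·(1 − 811/24165) = 0.052509844
Sum = 0.055424184 → 0.055424.

0.055424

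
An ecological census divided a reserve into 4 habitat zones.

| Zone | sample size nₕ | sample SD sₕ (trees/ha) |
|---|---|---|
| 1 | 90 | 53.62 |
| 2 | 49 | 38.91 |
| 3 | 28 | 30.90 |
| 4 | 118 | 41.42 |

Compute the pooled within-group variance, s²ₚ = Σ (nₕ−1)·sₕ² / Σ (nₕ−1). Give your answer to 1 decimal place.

Degrees of freedom: 89 + 48 + 27 + 117 = 281.
Σ(nₕ−1)sₕ² = 89·2875.1044 + 48·1513.9881 + 27·954.81 + 117·1715.6164 = 555062.7092.
s²ₚ = 555062.7092 / 281 = 1975.312... → 1975.3.

1975.3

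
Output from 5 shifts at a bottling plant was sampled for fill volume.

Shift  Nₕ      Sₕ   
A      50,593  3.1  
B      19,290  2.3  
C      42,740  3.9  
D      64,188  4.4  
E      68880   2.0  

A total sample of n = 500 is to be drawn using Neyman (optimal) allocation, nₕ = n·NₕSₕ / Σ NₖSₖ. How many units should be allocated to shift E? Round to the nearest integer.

Σ NₕSₕ = 50593·3.1 + 19290·2.3 + 42740·3.9 + 64188·4.4 + 68880·2.0 = 788078.5.
Share for E: 137760/788078.5 = 0.17480.
n_E = 500 × 0.17480 = 87.402... → 87.

87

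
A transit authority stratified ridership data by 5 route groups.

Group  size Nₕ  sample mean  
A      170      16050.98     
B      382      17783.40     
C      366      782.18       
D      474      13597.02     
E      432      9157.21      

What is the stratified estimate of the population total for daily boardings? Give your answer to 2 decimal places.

20209105.48

A: 170·16050.98 = 2728666.6
B: 382·17783.40 = 6793258.8
C: 366·782.18 = 286277.88
D: 474·13597.02 = 6444987.48
E: 432·9157.21 = 3955914.72
τ̂ = Σ Nₕx̄ₕ = 20209105.48.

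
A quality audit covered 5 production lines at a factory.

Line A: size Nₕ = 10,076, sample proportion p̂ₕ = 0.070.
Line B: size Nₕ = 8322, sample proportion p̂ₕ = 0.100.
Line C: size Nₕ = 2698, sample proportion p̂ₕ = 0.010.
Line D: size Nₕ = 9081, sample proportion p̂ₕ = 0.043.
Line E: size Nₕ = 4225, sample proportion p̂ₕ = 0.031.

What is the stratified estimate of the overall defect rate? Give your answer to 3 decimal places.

N = 10076 + 8322 + 2698 + 9081 + 4225 = 34402.
Overall proportion = Σ (Nₕ/N)·p̂ₕ.
Σ Nₕp̂ₕ = 705.32 + 832.2 + 26.98 + 390.483 + 130.975 = 2085.958.
2085.958 / 34402 = 0.06063... → 0.061.

0.061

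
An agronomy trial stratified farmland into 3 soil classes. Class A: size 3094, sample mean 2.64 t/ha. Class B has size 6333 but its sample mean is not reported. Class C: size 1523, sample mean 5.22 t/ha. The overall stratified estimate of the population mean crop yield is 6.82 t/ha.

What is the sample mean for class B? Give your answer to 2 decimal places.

9.25

Σ Nₕx̄ₕ = N·μ, so 6333·x̄_B = 10950·6.82 − (3094·2.64 + 1523·5.22).
= 74679 − 16118.22 = 58560.78.
x̄_B = 58560.78 / 6333 = 9.2469... → 9.25.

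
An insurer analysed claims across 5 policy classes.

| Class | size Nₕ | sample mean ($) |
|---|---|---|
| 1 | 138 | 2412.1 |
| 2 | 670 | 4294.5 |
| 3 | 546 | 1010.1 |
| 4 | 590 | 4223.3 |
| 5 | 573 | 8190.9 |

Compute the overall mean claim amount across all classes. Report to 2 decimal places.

x̄_st = (Σ Nₕx̄ₕ) / (Σ Nₕ) = (138·2412.1 + 670·4294.5 + 546·1010.1 + 590·4223.3 + 573·8190.9) / 2517
= 10946832.1 / 2517 = 4349.1586... → 4349.16.

4349.16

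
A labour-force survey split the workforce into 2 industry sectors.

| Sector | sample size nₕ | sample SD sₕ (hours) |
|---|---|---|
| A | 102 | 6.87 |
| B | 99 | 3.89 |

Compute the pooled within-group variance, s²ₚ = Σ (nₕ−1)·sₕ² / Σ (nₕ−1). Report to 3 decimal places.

31.406

Degrees of freedom: 101 + 98 = 199.
Σ(nₕ−1)sₕ² = 101·47.1969 + 98·15.1321 = 6249.8327.
s²ₚ = 6249.8327 / 199 = 31.40619... → 31.406.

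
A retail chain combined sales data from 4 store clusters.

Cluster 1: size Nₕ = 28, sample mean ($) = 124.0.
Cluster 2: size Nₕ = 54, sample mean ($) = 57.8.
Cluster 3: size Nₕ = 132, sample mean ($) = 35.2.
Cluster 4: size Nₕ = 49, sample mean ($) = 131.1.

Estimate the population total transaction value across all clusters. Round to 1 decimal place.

17663.5

1: 28·124.0 = 3472
2: 54·57.8 = 3121.2
3: 132·35.2 = 4646.4
4: 49·131.1 = 6423.9
τ̂ = Σ Nₕx̄ₕ = 17663.5.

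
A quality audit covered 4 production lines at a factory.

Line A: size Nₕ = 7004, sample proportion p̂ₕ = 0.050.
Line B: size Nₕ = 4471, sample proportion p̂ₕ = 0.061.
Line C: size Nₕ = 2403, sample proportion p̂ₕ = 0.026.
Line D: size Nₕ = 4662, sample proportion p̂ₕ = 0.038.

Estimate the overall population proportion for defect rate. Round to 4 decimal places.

0.0465

N = 7004 + 4471 + 2403 + 4662 = 18540.
Overall proportion = Σ (Nₕ/N)·p̂ₕ.
Σ Nₕp̂ₕ = 350.2 + 272.731 + 62.478 + 177.156 = 862.565.
862.565 / 18540 = 0.046525... → 0.0465.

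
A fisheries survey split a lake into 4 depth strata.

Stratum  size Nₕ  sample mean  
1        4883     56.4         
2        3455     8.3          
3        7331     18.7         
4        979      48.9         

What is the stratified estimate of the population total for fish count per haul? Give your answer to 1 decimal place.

489040.5

1: 4883·56.4 = 275401.2
2: 3455·8.3 = 28676.5
3: 7331·18.7 = 137089.7
4: 979·48.9 = 47873.1
τ̂ = Σ Nₕx̄ₕ = 489040.5.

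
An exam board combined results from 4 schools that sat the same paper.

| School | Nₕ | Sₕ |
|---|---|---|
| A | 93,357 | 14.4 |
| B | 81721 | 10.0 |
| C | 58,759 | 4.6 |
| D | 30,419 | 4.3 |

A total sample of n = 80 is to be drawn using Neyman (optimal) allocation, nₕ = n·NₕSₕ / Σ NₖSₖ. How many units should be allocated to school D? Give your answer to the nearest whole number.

4

Σ NₕSₕ = 93357·14.4 + 81721·10.0 + 58759·4.6 + 30419·4.3 = 2562643.9.
Share for D: 130801.7/2562643.9 = 0.05104.
n_D = 80 × 0.05104 = 4.083... → 4.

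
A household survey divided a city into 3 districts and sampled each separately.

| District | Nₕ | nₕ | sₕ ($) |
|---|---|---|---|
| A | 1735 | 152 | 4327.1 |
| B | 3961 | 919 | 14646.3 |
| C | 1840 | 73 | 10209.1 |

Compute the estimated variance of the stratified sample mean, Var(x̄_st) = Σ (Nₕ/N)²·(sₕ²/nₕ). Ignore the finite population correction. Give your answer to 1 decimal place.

N = 7536. Term for each stratum: Wₕ²sₕ²/nₕ.
Var(x̄_st) = 6529.3125 + 64486.4166 + 85114.9644 = 156130.6936 → 156130.7.

156130.7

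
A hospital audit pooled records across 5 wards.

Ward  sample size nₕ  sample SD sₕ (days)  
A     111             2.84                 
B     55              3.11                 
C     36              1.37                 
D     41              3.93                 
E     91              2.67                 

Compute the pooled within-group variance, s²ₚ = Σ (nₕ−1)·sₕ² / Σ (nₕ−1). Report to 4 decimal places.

Degrees of freedom: 110 + 54 + 35 + 40 + 90 = 329.
Σ(nₕ−1)sₕ² = 110·8.0656 + 54·9.6721 + 35·1.8769 + 40·15.4449 + 90·7.1289 = 2734.5979.
s²ₚ = 2734.5979 / 329 = 8.311848... → 8.3118.

8.3118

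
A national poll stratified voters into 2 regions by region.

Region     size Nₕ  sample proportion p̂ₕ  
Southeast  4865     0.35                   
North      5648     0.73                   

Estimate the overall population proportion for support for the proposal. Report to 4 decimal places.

0.5542

Wₕ = Nₕ/N with N = 10513: 0.4628, 0.5372.
p̂_st = 0.4628·0.35 + 0.5372·0.73 ≈ 0.554151... → 0.5542.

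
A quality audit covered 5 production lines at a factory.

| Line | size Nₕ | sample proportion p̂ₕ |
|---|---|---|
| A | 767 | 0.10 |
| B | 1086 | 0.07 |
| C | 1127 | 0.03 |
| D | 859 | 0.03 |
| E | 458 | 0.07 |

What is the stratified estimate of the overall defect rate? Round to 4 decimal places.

Wₕ = Nₕ/N with N = 4297: 0.1785, 0.2527, 0.2623, 0.1999, 0.1066.
p̂_st = 0.1785·0.10 + 0.2527·0.07 + 0.2623·0.03 + 0.1999·0.03 + 0.1066·0.07 ≈ 0.056868... → 0.0569.

0.0569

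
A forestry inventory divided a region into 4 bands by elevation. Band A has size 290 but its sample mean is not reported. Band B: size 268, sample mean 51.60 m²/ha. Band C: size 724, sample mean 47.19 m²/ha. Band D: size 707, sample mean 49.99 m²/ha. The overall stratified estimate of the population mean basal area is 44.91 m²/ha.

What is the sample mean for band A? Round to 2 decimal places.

Σ Nₕx̄ₕ = N·μ, so 290·x̄_A = 1989·44.91 − (268·51.60 + 724·47.19 + 707·49.99).
= 89325.99 − 83337.29 = 5988.7.
x̄_A = 5988.7 / 290 = 20.6507... → 20.65.

20.65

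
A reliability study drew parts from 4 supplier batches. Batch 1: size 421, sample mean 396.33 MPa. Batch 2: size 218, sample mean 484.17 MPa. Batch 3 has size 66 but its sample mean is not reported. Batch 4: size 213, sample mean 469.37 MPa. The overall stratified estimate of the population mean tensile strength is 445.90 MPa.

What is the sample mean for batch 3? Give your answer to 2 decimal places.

Σ Nₕx̄ₕ = N·μ, so 66·x̄_3 = 918·445.90 − (421·396.33 + 218·484.17 + 213·469.37).
= 409336.2 − 372379.8 = 36956.4.
x̄_3 = 36956.4 / 66 = 559.9455... → 559.95.

559.95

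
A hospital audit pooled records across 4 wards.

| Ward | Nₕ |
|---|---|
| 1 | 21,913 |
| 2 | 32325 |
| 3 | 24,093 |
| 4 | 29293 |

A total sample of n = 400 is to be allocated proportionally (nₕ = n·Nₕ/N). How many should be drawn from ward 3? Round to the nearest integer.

90

Share of ward 3 = 24093/107624 = 0.22386.
Allocate 400 × 0.22386 = 89.545... → 90.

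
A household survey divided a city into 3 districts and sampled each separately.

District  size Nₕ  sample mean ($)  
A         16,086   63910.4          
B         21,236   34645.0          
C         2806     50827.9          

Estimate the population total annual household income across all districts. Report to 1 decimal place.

A: 16086·63910.4 = 1028062694.4
B: 21236·34645.0 = 735721220
C: 2806·50827.9 = 142623087.4
τ̂ = Σ Nₕx̄ₕ = 1906407001.8.

1906407001.8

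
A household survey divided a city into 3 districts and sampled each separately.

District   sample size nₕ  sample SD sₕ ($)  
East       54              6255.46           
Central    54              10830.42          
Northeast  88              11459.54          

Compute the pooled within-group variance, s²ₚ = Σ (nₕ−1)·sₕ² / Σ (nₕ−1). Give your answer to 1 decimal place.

East: (54−1)·6255.46² = 53·39130779.8116 = 2073931330.0148
Central: (54−1)·10830.42² = 53·117297997.3764 = 6216793860.9492
Northeast: (88−1)·11459.54² = 87·131321057.0116 = 11424931960.0092
Numerator = 19715657150.9732; denominator = Σ(nₕ−1) = 193.
s²ₚ = 19715657150.9732/193 = 102153663.995... → 102153664.0.

102153664.0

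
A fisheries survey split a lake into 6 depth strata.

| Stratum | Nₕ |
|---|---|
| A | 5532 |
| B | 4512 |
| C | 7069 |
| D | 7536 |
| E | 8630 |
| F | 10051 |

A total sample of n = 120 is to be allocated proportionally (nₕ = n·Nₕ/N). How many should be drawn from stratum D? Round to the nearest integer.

21

Share of stratum D = 7536/43330 = 0.17392.
Allocate 120 × 0.17392 = 20.871... → 21.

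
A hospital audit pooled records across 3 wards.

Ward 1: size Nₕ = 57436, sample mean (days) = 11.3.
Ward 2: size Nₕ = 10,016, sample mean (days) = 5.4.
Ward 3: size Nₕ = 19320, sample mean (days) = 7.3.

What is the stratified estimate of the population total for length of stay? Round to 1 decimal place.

844149.2

1: 57436·11.3 = 649026.8
2: 10016·5.4 = 54086.4
3: 19320·7.3 = 141036
τ̂ = Σ Nₕx̄ₕ = 844149.2.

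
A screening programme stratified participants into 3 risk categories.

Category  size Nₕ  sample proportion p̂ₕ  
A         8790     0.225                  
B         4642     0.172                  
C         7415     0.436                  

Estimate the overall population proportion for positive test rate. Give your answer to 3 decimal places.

N = 8790 + 4642 + 7415 = 20847.
Overall proportion = Σ (Nₕ/N)·p̂ₕ.
Σ Nₕp̂ₕ = 1977.75 + 798.424 + 3232.94 = 6009.114.
6009.114 / 20847 = 0.28825... → 0.288.

0.288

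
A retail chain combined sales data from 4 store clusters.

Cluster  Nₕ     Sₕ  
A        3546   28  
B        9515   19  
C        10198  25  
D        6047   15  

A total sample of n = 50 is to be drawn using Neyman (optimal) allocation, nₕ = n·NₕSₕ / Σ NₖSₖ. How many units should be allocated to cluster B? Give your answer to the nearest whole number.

14

Σ NₕSₕ = 3546·28 + 9515·19 + 10198·25 + 6047·15 = 625728.
Share for B: 180785/625728 = 0.28892.
n_B = 50 × 0.28892 = 14.446... → 14.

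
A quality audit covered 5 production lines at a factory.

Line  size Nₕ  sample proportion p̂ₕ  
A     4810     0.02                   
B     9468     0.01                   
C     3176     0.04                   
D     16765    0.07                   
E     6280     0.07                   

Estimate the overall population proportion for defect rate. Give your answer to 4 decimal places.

0.0477

N = 4810 + 9468 + 3176 + 16765 + 6280 = 40499.
Overall proportion = Σ (Nₕ/N)·p̂ₕ.
Σ Nₕp̂ₕ = 96.2 + 94.68 + 127.04 + 1173.55 + 439.6 = 1931.07.
1931.07 / 40499 = 0.047682... → 0.0477.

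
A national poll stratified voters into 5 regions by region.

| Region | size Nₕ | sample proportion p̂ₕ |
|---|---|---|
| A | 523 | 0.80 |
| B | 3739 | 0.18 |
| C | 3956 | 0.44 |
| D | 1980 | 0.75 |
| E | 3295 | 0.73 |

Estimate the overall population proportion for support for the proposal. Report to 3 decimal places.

N = 523 + 3739 + 3956 + 1980 + 3295 = 13493.
Overall proportion = Σ (Nₕ/N)·p̂ₕ.
Σ Nₕp̂ₕ = 418.4 + 673.02 + 1740.64 + 1485 + 2405.35 = 6722.41.
6722.41 / 13493 = 0.49821... → 0.498.

0.498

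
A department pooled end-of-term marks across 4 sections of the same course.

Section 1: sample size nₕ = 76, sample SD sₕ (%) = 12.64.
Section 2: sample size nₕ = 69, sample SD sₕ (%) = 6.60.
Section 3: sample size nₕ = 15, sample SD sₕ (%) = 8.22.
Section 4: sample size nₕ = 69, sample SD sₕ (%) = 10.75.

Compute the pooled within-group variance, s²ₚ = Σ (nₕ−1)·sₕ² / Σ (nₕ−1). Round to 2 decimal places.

105.55

1: (76−1)·12.64² = 75·159.7696 = 11982.72
2: (69−1)·6.60² = 68·43.56 = 2962.08
3: (15−1)·8.22² = 14·67.5684 = 945.9576
4: (69−1)·10.75² = 68·115.5625 = 7858.25
Numerator = 23749.0076; denominator = Σ(nₕ−1) = 225.
s²ₚ = 23749.0076/225 = 105.5511... → 105.55.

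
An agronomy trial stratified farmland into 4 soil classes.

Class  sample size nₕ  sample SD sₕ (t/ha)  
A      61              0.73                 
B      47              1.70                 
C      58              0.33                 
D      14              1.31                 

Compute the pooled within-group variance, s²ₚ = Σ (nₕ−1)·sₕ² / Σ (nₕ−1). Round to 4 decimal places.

Degrees of freedom: 60 + 46 + 57 + 13 = 176.
Σ(nₕ−1)sₕ² = 60·0.5329 + 46·2.89 + 57·0.1089 + 13·1.7161 = 193.4306.
s²ₚ = 193.4306 / 176 = 1.099038... → 1.0990.

1.0990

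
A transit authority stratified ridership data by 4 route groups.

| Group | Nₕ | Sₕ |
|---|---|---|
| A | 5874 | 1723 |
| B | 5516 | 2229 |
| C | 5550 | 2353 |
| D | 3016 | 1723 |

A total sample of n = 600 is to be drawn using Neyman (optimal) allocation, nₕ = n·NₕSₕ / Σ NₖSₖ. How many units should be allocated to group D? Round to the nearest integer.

77

Σ NₕSₕ = 5874·1723 + 5516·2229 + 5550·2353 + 3016·1723 = 40671784.
Share for D: 5196568/40671784 = 0.12777.
n_D = 600 × 0.12777 = 76.661... → 77.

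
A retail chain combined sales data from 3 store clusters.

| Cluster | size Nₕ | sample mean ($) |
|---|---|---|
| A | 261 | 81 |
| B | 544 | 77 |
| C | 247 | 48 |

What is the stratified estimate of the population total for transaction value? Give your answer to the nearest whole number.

74885

Estimate total by summing Nₕ·x̄ₕ over strata.
261·81 + 544·77 + 247·48 = 21141 + 41888 + 11856 = 74885.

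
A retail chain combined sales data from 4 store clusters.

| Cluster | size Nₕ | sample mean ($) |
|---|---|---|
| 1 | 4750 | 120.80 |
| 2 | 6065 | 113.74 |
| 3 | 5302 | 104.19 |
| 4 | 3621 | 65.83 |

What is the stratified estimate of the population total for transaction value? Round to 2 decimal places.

1: 4750·120.80 = 573800
2: 6065·113.74 = 689833.1
3: 5302·104.19 = 552415.38
4: 3621·65.83 = 238370.43
τ̂ = Σ Nₕx̄ₕ = 2054418.91.

2054418.91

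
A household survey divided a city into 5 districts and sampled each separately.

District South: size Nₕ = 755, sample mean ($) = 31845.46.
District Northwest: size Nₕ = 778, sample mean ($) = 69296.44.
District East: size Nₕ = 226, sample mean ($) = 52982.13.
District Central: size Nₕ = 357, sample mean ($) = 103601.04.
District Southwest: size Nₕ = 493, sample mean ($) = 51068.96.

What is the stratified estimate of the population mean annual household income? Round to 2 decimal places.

N = 755 + 778 + 226 + 357 + 493 = 2609.
Overall mean = Σ (Nₕ/N)·x̄ₕ — weight by population share, not a simple average.
Σ Nₕx̄ₕ = 755·31845.46 + 778·69296.44 + 226·52982.13 + 357·103601.04 + 493·51068.96 = 24043322.3 + 53912630.32 + 11973961.38 + 36985571.28 + 25176997.28 = 152092482.56.
Divide by N: 152092482.56 / 2609 = 58295.3172... → 58295.32.

58295.32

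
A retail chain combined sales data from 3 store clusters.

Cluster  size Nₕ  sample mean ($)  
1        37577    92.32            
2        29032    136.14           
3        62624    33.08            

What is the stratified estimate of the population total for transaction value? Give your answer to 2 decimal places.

9493127.04

Population total = Σ Nₕ·x̄ₕ (each stratum's size times its mean).
37577·92.32 + 29032·136.14 + 62624·33.08 = 3469108.64 + 3952416.48 + 2071601.92 = 9493127.04.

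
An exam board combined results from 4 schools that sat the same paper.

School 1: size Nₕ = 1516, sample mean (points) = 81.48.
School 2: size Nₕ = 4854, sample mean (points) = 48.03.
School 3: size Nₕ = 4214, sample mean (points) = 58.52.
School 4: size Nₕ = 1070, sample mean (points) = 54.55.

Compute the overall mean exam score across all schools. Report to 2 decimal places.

56.77

x̄_st = (Σ Nₕx̄ₕ) / (Σ Nₕ) = (1516·81.48 + 4854·48.03 + 4214·58.52 + 1070·54.55) / 11654
= 661633.08 / 11654 = 56.7730... → 56.77.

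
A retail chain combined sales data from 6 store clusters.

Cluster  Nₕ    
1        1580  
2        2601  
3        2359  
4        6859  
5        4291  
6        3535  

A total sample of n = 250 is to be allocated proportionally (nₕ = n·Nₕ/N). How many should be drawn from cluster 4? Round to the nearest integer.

81

N = 1580 + 2601 + 2359 + 6859 + 4291 + 3535 = 21225.
n_4 = 250·6859/21225 = 80.789... → 81.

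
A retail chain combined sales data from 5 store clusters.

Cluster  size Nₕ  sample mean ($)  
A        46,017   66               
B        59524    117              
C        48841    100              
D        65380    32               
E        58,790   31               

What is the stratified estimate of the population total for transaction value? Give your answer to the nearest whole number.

18800180

Estimate total by summing Nₕ·x̄ₕ over strata.
46017·66 + 59524·117 + 48841·100 + 65380·32 + 58790·31 = 3037122 + 6964308 + 4884100 + 2092160 + 1822490 = 18800180.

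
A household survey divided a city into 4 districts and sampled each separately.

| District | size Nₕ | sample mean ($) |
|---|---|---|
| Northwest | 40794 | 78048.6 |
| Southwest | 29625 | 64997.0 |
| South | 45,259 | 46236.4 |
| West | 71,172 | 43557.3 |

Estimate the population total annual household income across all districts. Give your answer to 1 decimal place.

10302124096.6

Northwest: 40794·78048.6 = 3183914588.4
Southwest: 29625·64997.0 = 1925536125
South: 45259·46236.4 = 2092613227.6
West: 71172·43557.3 = 3100060155.6
τ̂ = Σ Nₕx̄ₕ = 10302124096.6.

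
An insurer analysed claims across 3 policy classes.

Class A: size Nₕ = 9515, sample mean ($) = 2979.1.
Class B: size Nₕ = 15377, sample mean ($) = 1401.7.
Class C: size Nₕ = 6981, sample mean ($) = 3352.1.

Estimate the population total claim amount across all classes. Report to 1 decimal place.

73301087.5

Population total = Σ Nₕ·x̄ₕ (each stratum's size times its mean).
9515·2979.1 + 15377·1401.7 + 6981·3352.1 = 28346136.5 + 21553940.9 + 23401010.1 = 73301087.5.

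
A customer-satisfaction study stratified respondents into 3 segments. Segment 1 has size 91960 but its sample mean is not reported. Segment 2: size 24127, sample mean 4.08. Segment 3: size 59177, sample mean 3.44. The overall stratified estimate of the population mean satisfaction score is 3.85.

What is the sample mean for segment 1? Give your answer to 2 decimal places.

Σ Nₕx̄ₕ = N·μ, so 91960·x̄_1 = 175264·3.85 − (24127·4.08 + 59177·3.44).
= 674766.4 − 302007.04 = 372759.36.
x̄_1 = 372759.36 / 91960 = 4.0535... → 4.05.

4.05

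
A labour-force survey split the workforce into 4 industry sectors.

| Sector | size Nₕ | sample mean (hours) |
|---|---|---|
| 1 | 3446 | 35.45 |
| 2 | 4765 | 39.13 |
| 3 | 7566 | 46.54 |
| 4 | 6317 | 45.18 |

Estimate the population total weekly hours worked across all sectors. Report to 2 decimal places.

Estimate total by summing Nₕ·x̄ₕ over strata.
3446·35.45 + 4765·39.13 + 7566·46.54 + 6317·45.18 = 122160.7 + 186454.45 + 352121.64 + 285402.06 = 946138.85.

946138.85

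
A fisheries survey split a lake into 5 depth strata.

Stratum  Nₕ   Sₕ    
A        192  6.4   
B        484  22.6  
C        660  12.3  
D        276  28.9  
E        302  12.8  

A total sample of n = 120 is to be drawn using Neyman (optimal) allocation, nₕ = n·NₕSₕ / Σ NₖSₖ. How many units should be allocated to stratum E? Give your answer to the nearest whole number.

14

A: NₕSₕ = 192·6.4 = 1228.8
B: NₕSₕ = 484·22.6 = 10938.4
C: NₕSₕ = 660·12.3 = 8118
D: NₕSₕ = 276·28.9 = 7976.4
E: NₕSₕ = 302·12.8 = 3865.6
Σ NₕSₕ = 32127.2.
n_E = 120·3865.6/32127.2 = 14.439... → 14.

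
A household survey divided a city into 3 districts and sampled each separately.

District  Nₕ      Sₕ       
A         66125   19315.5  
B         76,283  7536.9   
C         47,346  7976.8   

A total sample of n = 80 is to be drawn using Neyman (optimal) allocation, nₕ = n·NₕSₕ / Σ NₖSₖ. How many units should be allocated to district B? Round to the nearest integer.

A: NₕSₕ = 66125·19315.5 = 1277237437.5
B: NₕSₕ = 76283·7536.9 = 574937342.7
C: NₕSₕ = 47346·7976.8 = 377669572.8
Σ NₕSₕ = 2229844353.
n_B = 80·574937342.7/2229844353 = 20.627... → 21.

21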